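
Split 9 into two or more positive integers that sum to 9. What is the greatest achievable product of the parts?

Define P[k] = max over 1≤i<k of i · max(k−i, P[k−i]); the inner max lets the remainder stay uncut if that's better.
P[2] = 1×max(1,0) = 1×1 = 1
P[3] = 1×max(2,1) = 1×2 = 2
P[4] = 2×max(2,1) = 2×2 = 4
P[5] = 2×max(3,2) = 2×3 = 6
P[6] = 3×max(3,2) = 3×3 = 9
P[7] = 2×max(5,6) = 2×6 = 12
P[8] = 2×max(6,9) = 2×9 = 18
P[9] = 3×max(6,9) = 3×9 = 27
One optimal split: 3 + 3 + 3; product 3×3×3 = 27.

27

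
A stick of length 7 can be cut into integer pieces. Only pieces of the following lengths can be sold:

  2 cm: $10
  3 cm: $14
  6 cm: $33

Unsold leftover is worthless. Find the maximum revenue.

34

Let best[k] be the best obtainable value from length k. For each k, try every first piece i and keep the best of price[i] + best[k−i].
best[1] = 0
best[2] = 10
best[3] = max(10+0, 14+0) = 14
best[4] = max(10+10, 14+0) = 20
best[5] = max(10+14, 14+10) = 24
best[6] = max(10+20, 14+14, 33+0) = 33
best[7] = max(10+24, 14+20, 33+0) = 34
One optimal cutting: 3 + 2 + 2 → $34.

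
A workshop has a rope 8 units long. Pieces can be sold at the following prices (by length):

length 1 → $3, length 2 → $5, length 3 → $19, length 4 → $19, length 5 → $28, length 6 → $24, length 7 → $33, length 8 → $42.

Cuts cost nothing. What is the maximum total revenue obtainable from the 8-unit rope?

Consider every possible first cut. v[k] is the best of p[i]+v[k−i] over all sellable i≤k.
v[1] = 3
v[2] = max(3+3, 5+0) = 6
v[3] = max(3+6, 5+3, 19+0) = 19
v[4] = max(3+19, 5+6, 19+3, 19+0) = 22
v[5] = max(3+22, 5+19, 19+6, 19+3, 28+0) = 28
v[6] = max(3+28, 5+22, 19+19, 19+6, 28+3, 24+0) = 38
v[7] = max(3+38, 5+28, 19+22, …, 24+3, 33+0) = 41
v[8] = max(3+41, 5+38, 19+28, …, 33+3, 42+0) = 47
One optimal cutting: 5 + 3 → $28 + $19 = $47.

47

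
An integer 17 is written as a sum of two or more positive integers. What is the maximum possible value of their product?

486

Fill m[k] for k=2..17: at each k try every first piece i and multiply by the better of (k−i) uncut or m[k−i].
m[2] = 1·max(1,0) = 1·1 = 1
m[3] = 1·max(2,1) = 1·2 = 2
m[4] = 2·max(2,1) = 2·2 = 4
m[5] = 2·max(3,2) = 2·3 = 6
m[6] = 3·max(3,2) = 3·3 = 9
m[7] = 2·max(5,6) = 2·6 = 12
m[8] = 2·max(6,9) = 2·9 = 18
m[9] = 3·max(6,9) = 3·9 = 27
m[10] = 2·max(8,18) = 2·18 = 36
m[11] = 2·max(9,27) = 2·27 = 54
m[12] = 3·max(9,27) = 3·27 = 81
m[13] = 2·max(11,54) = 2·54 = 108
m[14] = 2·max(12,81) = 2·81 = 162
m[15] = 3·max(12,81) = 3·81 = 243
m[16] = 2·max(14,162) = 2·162 = 324
m[17] = 2·max(15,243) = 2·243 = 486
One optimal split: 3 + 3 + 3 + 3 + 3 + 2; product 3·3·3·3·3·2 = 486.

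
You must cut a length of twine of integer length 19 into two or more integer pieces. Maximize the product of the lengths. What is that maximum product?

Fill m[k] for k=2..19: at each k try every first piece i and multiply by the better of (k−i) uncut or m[k−i].
m[2] = 1×max(1,0) = 1×1 = 1
m[3] = 1×max(2,1) = 1×2 = 2
m[4] = 2×max(2,1) = 2×2 = 4
m[5] = 2×max(3,2) = 2×3 = 6
m[6] = 3×max(3,2) = 3×3 = 9
m[7] = 2×max(5,6) = 2×6 = 12
m[8] = 2×max(6,9) = 2×9 = 18
m[9] = 3×max(6,9) = 3×9 = 27
m[10] = 2×max(8,18) = 2×18 = 36
m[11] = 2×max(9,27) = 2×27 = 54
m[12] = 3×max(9,27) = 3×27 = 81
m[13] = 2×max(11,54) = 2×54 = 108
m[14] = 2×max(12,81) = 2×81 = 162
m[15] = 3×max(12,81) = 3×81 = 243
m[16] = 2×max(14,162) = 2×162 = 324
m[17] = 2×max(15,243) = 2×243 = 486
m[18] = 3×max(15,243) = 3×243 = 729
m[19] = 2×max(17,486) = 2×486 = 972
One optimal split: 3 + 3 + 3 + 3 + 3 + 2 + 2; product 3×3×3×3×3×2×2 = 972.

972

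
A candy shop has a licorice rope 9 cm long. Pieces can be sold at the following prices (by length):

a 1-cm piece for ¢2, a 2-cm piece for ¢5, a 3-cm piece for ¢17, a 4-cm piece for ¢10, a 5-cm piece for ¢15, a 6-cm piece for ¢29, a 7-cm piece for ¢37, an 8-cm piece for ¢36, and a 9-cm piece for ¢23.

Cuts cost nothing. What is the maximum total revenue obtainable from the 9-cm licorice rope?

51

Consider every possible first cut. r[k] is the best of p[i]+r[k−i] over all sellable i≤k.
r[1] = 2
r[2] = 5
r[3] = 17
r[4] = 19  (first piece 1, then r[3]=17)
r[5] = 22  (first piece 2, then r[3]=17)
r[6] = 34  (first piece 3, then r[3]=17)
r[7] = 37
r[8] = 39  (first piece 1, then r[7]=37)
r[9] = 51  (first piece 3, then r[6]=34)
One optimal cutting: 3 + 3 + 3 → ¢17 + ¢17 + ¢17 = ¢51.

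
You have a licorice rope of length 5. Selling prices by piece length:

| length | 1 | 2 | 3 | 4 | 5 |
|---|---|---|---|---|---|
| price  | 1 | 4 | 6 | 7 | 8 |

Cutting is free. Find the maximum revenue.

10

Consider every possible first cut. r[k] is the best of p[i]+r[k−i] over all sellable i≤k.
r[1] = 1
r[2] = 4
r[3] = 6
r[4] = 8  (first piece 2, then r[2]=4)
r[5] = 10  (first piece 2, then r[3]=6)
One optimal cutting: 3 + 2 → ¢6 + ¢4 = ¢10.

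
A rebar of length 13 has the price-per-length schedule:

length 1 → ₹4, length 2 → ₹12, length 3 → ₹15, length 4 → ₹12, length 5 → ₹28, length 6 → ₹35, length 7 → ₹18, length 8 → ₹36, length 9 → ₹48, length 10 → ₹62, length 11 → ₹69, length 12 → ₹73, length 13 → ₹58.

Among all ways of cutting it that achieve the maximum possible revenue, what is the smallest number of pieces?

2

Let r[k] be the best obtainable value from length k. For each k, try every first piece i and keep the best of price[i] + r[k−i].
r[1] = 4
r[2] = max(4+4, 12+0) = 12
r[3] = max(4+12, 12+4, 15+0) = 16
r[4] = max(4+16, 12+12, 15+4, 12+0) = 24
r[5] = max(4+24, 12+16, 15+12, 12+4, 28+0) = 28
r[6] = max(4+28, 12+24, 15+16, 12+12, 28+4, 35+0) = 36
r[7] = max(4+36, 12+28, 15+24, …, 35+4, 18+0) = 40
r[8] = max(4+40, 12+36, 15+28, …, 18+4, 36+0) = 48
r[9] = max(4+48, 12+40, 15+36, …, 36+4, 48+0) = 52
r[10] = max(4+52, 12+48, 15+40, …, 48+4, 62+0) = 62
r[11] = max(4+62, 12+52, 15+48, …, 62+4, 69+0) = 69
r[12] = max(4+69, 12+62, 15+52, …, 69+4, 73+0) = 74
r[13] = max(4+74, 12+69, 15+62, …, 73+4, 58+0) = 81
Maximum revenue is ₹81.
Now minimize piece count subject to staying optimal: for each k, pieces[k] = 1 + min over i with p[i]+r[k−i]=r[k] of pieces[k−i].
pieces[10] = 1
pieces[11] = 1
pieces[12] = 2
pieces[13] = 2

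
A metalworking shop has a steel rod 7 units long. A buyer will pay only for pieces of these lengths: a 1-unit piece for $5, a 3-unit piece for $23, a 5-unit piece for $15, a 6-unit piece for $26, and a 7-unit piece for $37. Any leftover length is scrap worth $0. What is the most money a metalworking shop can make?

51

Consider every possible first cut. f[k] is the best of p[i]+f[k−i] over all sellable i≤k.
f[1] = 5
f[2] = 10  (first piece 1, then f[1]=5)
f[3] = max(5+10, 23+0) = 23
f[4] = max(5+23, 23+5) = 28
f[5] = max(5+28, 23+10, 15+0) = 33
f[6] = max(5+33, 23+23, 15+5, 26+0) = 46
f[7] = max(5+46, 23+28, 15+10, 26+5, 37+0) = 51
One optimal cutting: 3 + 3 + 1 → $51.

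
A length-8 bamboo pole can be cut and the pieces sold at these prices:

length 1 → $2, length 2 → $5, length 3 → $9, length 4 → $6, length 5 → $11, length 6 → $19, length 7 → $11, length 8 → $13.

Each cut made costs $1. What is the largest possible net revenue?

23

Let r[k] be the best obtainable value from length k. For each k, try every first piece i and keep the best of price[i] + r[k−i] minus the 1 cut fee when i<k.
r[1] = 2
r[2] = max(2+2-1, 5+0) = 5
r[3] = max(2+5-1, 5+2-1, 9+0) = 9
r[4] = max(2+9-1, 5+5-1, 9+2-1, 6+0) = 10
r[5] = max(2+10-1, 5+9-1, 9+5-1, 6+2-1, 11+0) = 13
r[6] = max(2+13-1, 5+10-1, 9+9-1, 6+5-1, 11+2-1, 19+0) = 19
r[7] = max(2+19-1, 5+13-1, 9+10-1, …, 19+2-1, 11+0) = 20
r[8] = max(2+20-1, 5+19-1, 9+13-1, …, 11+2-1, 13+0) = 23
One optimal plan: pieces 6 + 2 (1 cut) → $24 − $1 = $23.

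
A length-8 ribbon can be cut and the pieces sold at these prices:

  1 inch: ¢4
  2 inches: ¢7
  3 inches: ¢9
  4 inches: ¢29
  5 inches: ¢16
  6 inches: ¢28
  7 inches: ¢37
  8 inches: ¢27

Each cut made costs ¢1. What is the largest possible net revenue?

Build r[k] bottom-up: r[k] = max over allowed piece i of (p[i] + r[k−i]) − 1 per cut.
r[1] = 4
r[2] = max(4+4-1, 7+0) = 7
r[3] = max(4+7-1, 7+4-1, 9+0) = 10
r[4] = max(4+10-1, 7+7-1, 9+4-1, 29+0) = 29
r[5] = max(4+29-1, 7+10-1, 9+7-1, 29+4-1, 16+0) = 32
r[6] = max(4+32-1, 7+29-1, 9+10-1, 29+7-1, 16+4-1, 28+0) = 35
r[7] = max(4+35-1, 7+32-1, 9+29-1, …, 28+4-1, 37+0) = 38
r[8] = max(4+38-1, 7+35-1, 9+32-1, …, 37+4-1, 27+0) = 57
One optimal plan: pieces 4 + 4 (1 cut) → ¢58 − ¢1 = ¢57.

57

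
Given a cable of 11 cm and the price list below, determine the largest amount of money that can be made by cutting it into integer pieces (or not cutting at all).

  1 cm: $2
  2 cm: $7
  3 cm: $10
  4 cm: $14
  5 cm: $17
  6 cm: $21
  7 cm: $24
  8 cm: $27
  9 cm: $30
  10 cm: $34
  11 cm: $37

Let R[k] be the best obtainable value from length k. For each k, try every first piece i and keep the best of price[i] + R[k−i].
R[1] = 2
R[2] = max(2+2, 7+0) = 7
R[3] = max(2+7, 7+2, 10+0) = 10
R[4] = max(2+10, 7+7, 10+2, 14+0) = 14
R[5] = max(2+14, 7+10, 10+7, 14+2, 17+0) = 17
R[6] = max(2+17, 7+14, 10+10, 14+7, 17+2, 21+0) = 21
R[7] = max(2+21, 7+17, 10+14, …, 21+2, 24+0) = 24
R[8] = max(2+24, 7+21, 10+17, …, 24+2, 27+0) = 28
R[9] = max(2+28, 7+24, 10+21, …, 27+2, 30+0) = 31
R[10] = max(2+31, 7+28, 10+24, …, 30+2, 34+0) = 35
R[11] = max(2+35, 7+31, 10+28, …, 34+2, 37+0) = 38
One optimal cutting: 3 + 2 + 2 + 2 + 2 → $10 + $7 + $7 + $7 + $7 = $38.

38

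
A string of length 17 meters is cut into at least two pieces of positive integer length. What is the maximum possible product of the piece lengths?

486

Let P[k] be the best product for length k (with at least one cut). For each first piece i, the rest contributes max(k−i, P[k−i]).
Small cases: P[2]=1, P[3]=2, P[4]=4, P[5]=6, P[6]=9, P[7]=12, P[8]=18, P[9]=27, P[10]=36, P[11]=54, P[12]=81.
P[13] = max(1*81, 2*54, 3*36, …, 11*2, 12*1) = 108
P[14] = max(1*108, 2*81, 3*54, …, 12*2, 13*1) = 162
P[15] = max(1*162, 2*108, 3*81, …, 13*2, 14*1) = 243
P[16] = max(1*243, 2*162, 3*108, …, 14*2, 15*1) = 324
P[17] = max(1*324, 2*243, 3*162, …, 15*2, 16*1) = 486
One optimal split: 3 + 3 + 3 + 3 + 3 + 2; product 3*3*3*3*3*2 = 486.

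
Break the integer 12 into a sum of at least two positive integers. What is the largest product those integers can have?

Fill f[k] for k=2..12: at each k try every first piece i and multiply by the better of (k−i) uncut or f[k−i].
f[2] = 1*max(1,0) = 1*1 = 1
f[3] = 1*max(2,1) = 1*2 = 2
f[4] = 2*max(2,1) = 2*2 = 4
f[5] = 2*max(3,2) = 2*3 = 6
f[6] = 3*max(3,2) = 3*3 = 9
f[7] = 2*max(5,6) = 2*6 = 12
f[8] = 2*max(6,9) = 2*9 = 18
f[9] = 3*max(6,9) = 3*9 = 27
f[10] = 2*max(8,18) = 2*18 = 36
f[11] = 2*max(9,27) = 2*27 = 54
f[12] = 3*max(9,27) = 3*27 = 81
One optimal split: 3 + 3 + 3 + 3; product 3*3*3*3 = 81.

81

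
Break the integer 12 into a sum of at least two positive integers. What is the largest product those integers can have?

81

Let prod[k] be the best product for length k (with at least one cut). For each first piece i, the rest contributes max(k−i, prod[k−i]).
prod[2] = 1·max(1,0) = 1·1 = 1
prod[3] = 1·max(2,1) = 1·2 = 2
prod[4] = 2·max(2,1) = 2·2 = 4
prod[5] = 2·max(3,2) = 2·3 = 6
prod[6] = 3·max(3,2) = 3·3 = 9
prod[7] = 2·max(5,6) = 2·6 = 12
prod[8] = 2·max(6,9) = 2·9 = 18
prod[9] = 3·max(6,9) = 3·9 = 27
prod[10] = 2·max(8,18) = 2·18 = 36
prod[11] = 2·max(9,27) = 2·27 = 54
prod[12] = 3·max(9,27) = 3·27 = 81
One optimal split: 3 + 3 + 3 + 3; product 3·3·3·3 = 81.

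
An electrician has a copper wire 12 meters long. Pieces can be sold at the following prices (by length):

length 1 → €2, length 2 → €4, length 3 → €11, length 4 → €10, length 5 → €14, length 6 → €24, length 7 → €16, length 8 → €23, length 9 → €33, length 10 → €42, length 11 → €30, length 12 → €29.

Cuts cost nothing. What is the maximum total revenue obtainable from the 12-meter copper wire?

48

Build v[k] bottom-up: v[k] = max over allowed piece i of (p[i] + v[k−i]).
v[1] = 2
v[2] = max(2+2, 4+0) = 4
v[3] = max(2+4, 4+2, 11+0) = 11
v[4] = max(2+11, 4+4, 11+2, 10+0) = 13
v[5] = max(2+13, 4+11, 11+4, 10+2, 14+0) = 15
v[6] = max(2+15, 4+13, 11+11, 10+4, 14+2, 24+0) = 24
v[7] = max(2+24, 4+15, 11+13, …, 24+2, 16+0) = 26
v[8] = max(2+26, 4+24, 11+15, …, 16+2, 23+0) = 28
v[9] = max(2+28, 4+26, 11+24, …, 23+2, 33+0) = 35
v[10] = max(2+35, 4+28, 11+26, …, 33+2, 42+0) = 42
v[11] = max(2+42, 4+35, 11+28, …, 42+2, 30+0) = 44
v[12] = max(2+44, 4+42, 11+35, …, 30+2, 29+0) = 48
One optimal cutting: 6 + 6 → €24 + €24 = €48.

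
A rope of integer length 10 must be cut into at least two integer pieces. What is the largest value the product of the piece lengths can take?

36

Fill P[k] for k=2..10: at each k try every first piece i and multiply by the better of (k−i) uncut or P[k−i].
Small cases: P[2]=1.
P[3] = 1*max(2,1) = 1*2 = 2
P[4] = 2*max(2,1) = 2*2 = 4
P[5] = 2*max(3,2) = 2*3 = 6
P[6] = 3*max(3,2) = 3*3 = 9
P[7] = 2*max(5,6) = 2*6 = 12
P[8] = 2*max(6,9) = 2*9 = 18
P[9] = 3*max(6,9) = 3*9 = 27
P[10] = 2*max(8,18) = 2*18 = 36
One optimal split: 3 + 3 + 2 + 2; product 3*3*2*2 = 36.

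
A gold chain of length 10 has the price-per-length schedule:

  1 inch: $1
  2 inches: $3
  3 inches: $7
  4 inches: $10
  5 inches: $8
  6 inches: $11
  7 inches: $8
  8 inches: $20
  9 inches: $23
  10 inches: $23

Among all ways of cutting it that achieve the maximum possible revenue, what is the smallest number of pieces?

2

Let r[k] be the best obtainable value from length k. For each k, try every first piece i and keep the best of price[i] + r[k−i].
r[1] = 1
r[2] = max(1+1, 3+0) = 3
r[3] = max(1+3, 3+1, 7+0) = 7
r[4] = max(1+7, 3+3, 7+1, 10+0) = 10
r[5] = max(1+10, 3+7, 7+3, 10+1, 8+0) = 11
r[6] = max(1+11, 3+10, 7+7, 10+3, 8+1, 11+0) = 14
r[7] = max(1+14, 3+11, 7+10, …, 11+1, 8+0) = 17
r[8] = max(1+17, 3+14, 7+11, …, 8+1, 20+0) = 20
r[9] = max(1+20, 3+17, 7+14, …, 20+1, 23+0) = 23
r[10] = max(1+23, 3+20, 7+17, …, 23+1, 23+0) = 24
Maximum revenue is $24.
Now minimize piece count subject to staying optimal: for each k, pieces[k] = 1 + min over i with p[i]+r[k−i]=r[k] of pieces[k−i].
pieces[7] = 2
pieces[8] = 1
pieces[9] = 1
pieces[10] = 2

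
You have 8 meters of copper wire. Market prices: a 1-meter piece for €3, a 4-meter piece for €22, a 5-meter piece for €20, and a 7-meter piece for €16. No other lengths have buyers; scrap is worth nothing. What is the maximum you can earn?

Build r[k] bottom-up: r[k] = max over allowed piece i of (p[i] + r[k−i]).
r[1] = 3
r[2] = 6  (first piece 1, then r[1]=3)
r[3] = 9  (first piece 1, then r[2]=6)
r[4] = 22
r[5] = 25  (first piece 1, then r[4]=22)
r[6] = 28  (first piece 1, then r[5]=25)
r[7] = 31  (first piece 1, then r[6]=28)
r[8] = 44  (first piece 4, then r[4]=22)
One optimal cutting: 4 + 4 → €44.

44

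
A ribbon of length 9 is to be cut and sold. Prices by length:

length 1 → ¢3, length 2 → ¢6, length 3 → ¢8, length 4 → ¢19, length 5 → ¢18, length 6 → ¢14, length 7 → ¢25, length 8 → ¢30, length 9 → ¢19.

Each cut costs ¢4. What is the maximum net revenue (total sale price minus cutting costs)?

Build v[k] bottom-up: v[k] = max over allowed piece i of (p[i] + v[k−i]) − 4 per cut.
v[1] = 3
v[2] = 6
v[3] = 8
v[4] = 19
v[5] = 18  (first piece 1, then v[4]=19)
v[6] = 21  (first piece 2, then v[4]=19)
v[7] = 25
v[8] = 34  (first piece 4, then v[4]=19)
v[9] = 33  (first piece 1, then v[8]=34)
One optimal plan: pieces 4 + 4 + 1 (2 cuts) → ¢41 − ¢8 = ¢33.

33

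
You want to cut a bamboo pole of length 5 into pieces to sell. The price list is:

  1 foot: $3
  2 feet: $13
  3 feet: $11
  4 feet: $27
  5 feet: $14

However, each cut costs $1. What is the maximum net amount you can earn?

29

Consider every possible first cut. v[k] is the best of p[i]+v[k−i] over all sellable i≤k, charging 1 whenever i<k.
v[1] = 3
v[2] = max(3+3-1, 13+0) = 13
v[3] = max(3+13-1, 13+3-1, 11+0) = 15
v[4] = max(3+15-1, 13+13-1, 11+3-1, 27+0) = 27
v[5] = max(3+27-1, 13+15-1, 11+13-1, 27+3-1, 14+0) = 29
One optimal plan: pieces 4 + 1 (1 cut) → $30 − $1 = $29.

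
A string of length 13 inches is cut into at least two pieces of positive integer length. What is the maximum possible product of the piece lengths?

Define prod[k] = max over 1≤i<k of i · max(k−i, prod[k−i]); the inner max lets the remainder stay uncut if that's better.
Small cases: prod[2]=1, prod[3]=2, prod[4]=4, prod[5]=6, prod[6]=9, prod[7]=12.
prod[8] = max(1×12, 2×9, 3×6, …, 6×2, 7×1) = 18
prod[9] = max(1×18, 2×12, 3×9, …, 7×2, 8×1) = 27
prod[10] = max(1×27, 2×18, 3×12, …, 8×2, 9×1) = 36
prod[11] = max(1×36, 2×27, 3×18, …, 9×2, 10×1) = 54
prod[12] = max(1×54, 2×36, 3×27, …, 10×2, 11×1) = 81
prod[13] = max(1×81, 2×54, 3×36, …, 11×2, 12×1) = 108
One optimal split: 3 + 3 + 3 + 2 + 2; product 3×3×3×2×2 = 108.

108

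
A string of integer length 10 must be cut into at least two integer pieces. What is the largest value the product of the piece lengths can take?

36

Let g[k] be the best product for length k (with at least one cut). For each first piece i, the rest contributes max(k−i, g[k−i]).
Small cases: g[2]=1, g[3]=2, g[4]=4.
g[5] = 2*max(3,2) = 2*3 = 6
g[6] = 3*max(3,2) = 3*3 = 9
g[7] = 2*max(5,6) = 2*6 = 12
g[8] = 2*max(6,9) = 2*9 = 18
g[9] = 3*max(6,9) = 3*9 = 27
g[10] = 2*max(8,18) = 2*18 = 36
One optimal split: 3 + 3 + 2 + 2; product 3*3*2*2 = 36.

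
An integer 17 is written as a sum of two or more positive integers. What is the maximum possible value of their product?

Let m[k] be the best product for length k (with at least one cut). For each first piece i, the rest contributes max(k−i, m[k−i]).
m[2] = 1*max(1,0) = 1*1 = 1
m[3] = 1*max(2,1) = 1*2 = 2
m[4] = 2*max(2,1) = 2*2 = 4
m[5] = 2*max(3,2) = 2*3 = 6
m[6] = 3*max(3,2) = 3*3 = 9
m[7] = 2*max(5,6) = 2*6 = 12
m[8] = 2*max(6,9) = 2*9 = 18
m[9] = 3*max(6,9) = 3*9 = 27
m[10] = 2*max(8,18) = 2*18 = 36
m[11] = 2*max(9,27) = 2*27 = 54
m[12] = 3*max(9,27) = 3*27 = 81
m[13] = 2*max(11,54) = 2*54 = 108
m[14] = 2*max(12,81) = 2*81 = 162
m[15] = 3*max(12,81) = 3*81 = 243
m[16] = 2*max(14,162) = 2*162 = 324
m[17] = 2*max(15,243) = 2*243 = 486
One optimal split: 3 + 3 + 3 + 3 + 3 + 2; product 3*3*3*3*3*2 = 486.

486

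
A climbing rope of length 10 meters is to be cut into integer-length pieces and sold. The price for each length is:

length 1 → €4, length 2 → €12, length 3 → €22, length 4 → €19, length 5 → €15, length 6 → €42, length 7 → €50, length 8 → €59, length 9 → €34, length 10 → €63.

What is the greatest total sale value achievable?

72

Build r[k] bottom-up: r[k] = max over allowed piece i of (p[i] + r[k−i]).
r[1] = 4
r[2] = 12
r[3] = 22
r[4] = 26  (first piece 1, then r[3]=22)
r[5] = 34  (first piece 2, then r[3]=22)
r[6] = 44  (first piece 3, then r[3]=22)
r[7] = 50
r[8] = 59
r[9] = 66  (first piece 3, then r[6]=44)
r[10] = 72  (first piece 3, then r[7]=50)
One optimal cutting: 7 + 3 → €50 + €22 = €72.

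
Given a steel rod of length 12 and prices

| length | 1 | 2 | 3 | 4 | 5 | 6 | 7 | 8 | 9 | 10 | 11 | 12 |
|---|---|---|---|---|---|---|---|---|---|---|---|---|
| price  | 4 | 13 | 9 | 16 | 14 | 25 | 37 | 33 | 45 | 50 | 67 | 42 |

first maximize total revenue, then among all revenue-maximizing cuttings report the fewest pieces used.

6

Build r[k] bottom-up: r[k] = max over allowed piece i of (p[i] + r[k−i]).
r[1] = 4
r[2] = max(4+4, 13+0) = 13
r[3] = max(4+13, 13+4, 9+0) = 17
r[4] = max(4+17, 13+13, 9+4, 16+0) = 26
r[5] = max(4+26, 13+17, 9+13, 16+4, 14+0) = 30
r[6] = max(4+30, 13+26, 9+17, 16+13, 14+4, 25+0) = 39
r[7] = max(4+39, 13+30, 9+26, …, 25+4, 37+0) = 43
r[8] = max(4+43, 13+39, 9+30, …, 37+4, 33+0) = 52
r[9] = max(4+52, 13+43, 9+39, …, 33+4, 45+0) = 56
r[10] = max(4+56, 13+52, 9+43, …, 45+4, 50+0) = 65
r[11] = max(4+65, 13+56, 9+52, …, 50+4, 67+0) = 69
r[12] = max(4+69, 13+65, 9+56, …, 67+4, 42+0) = 78
Maximum revenue is $78.
Now minimize piece count subject to staying optimal: for each k, pieces[k] = 1 + min over i with p[i]+r[k−i]=r[k] of pieces[k−i].
pieces[9] = 5
pieces[10] = 5
pieces[11] = 6
pieces[12] = 6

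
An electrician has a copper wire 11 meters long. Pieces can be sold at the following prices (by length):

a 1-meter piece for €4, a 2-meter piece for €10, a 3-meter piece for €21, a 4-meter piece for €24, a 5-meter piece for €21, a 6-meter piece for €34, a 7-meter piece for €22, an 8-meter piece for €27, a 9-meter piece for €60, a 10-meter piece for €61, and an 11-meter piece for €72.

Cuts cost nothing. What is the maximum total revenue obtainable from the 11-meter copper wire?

Let r[k] be the best obtainable value from length k. For each k, try every first piece i and keep the best of price[i] + r[k−i].
r[1] = 4
r[2] = max(4+4, 10+0) = 10
r[3] = max(4+10, 10+4, 21+0) = 21
r[4] = max(4+21, 10+10, 21+4, 24+0) = 25
r[5] = max(4+25, 10+21, 21+10, 24+4, 21+0) = 31
r[6] = max(4+31, 10+25, 21+21, 24+10, 21+4, 34+0) = 42
r[7] = max(4+42, 10+31, 21+25, …, 34+4, 22+0) = 46
r[8] = max(4+46, 10+42, 21+31, …, 22+4, 27+0) = 52
r[9] = max(4+52, 10+46, 21+42, …, 27+4, 60+0) = 63
r[10] = max(4+63, 10+52, 21+46, …, 60+4, 61+0) = 67
r[11] = max(4+67, 10+63, 21+52, …, 61+4, 72+0) = 73
One optimal cutting: 3 + 3 + 3 + 2 → €21 + €21 + €21 + €10 = €73.

73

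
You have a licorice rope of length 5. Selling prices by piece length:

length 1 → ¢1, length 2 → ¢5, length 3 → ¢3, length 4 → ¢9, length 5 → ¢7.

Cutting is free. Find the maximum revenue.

Consider every possible first cut. R[k] is the best of p[i]+R[k−i] over all sellable i≤k.
R[1] = 1
R[2] = 5
R[3] = 6  (first piece 1, then R[2]=5)
R[4] = 10  (first piece 2, then R[2]=5)
R[5] = 11  (first piece 1, then R[4]=10)
One optimal cutting: 2 + 2 + 1 → ¢5 + ¢5 + ¢1 = ¢11.

11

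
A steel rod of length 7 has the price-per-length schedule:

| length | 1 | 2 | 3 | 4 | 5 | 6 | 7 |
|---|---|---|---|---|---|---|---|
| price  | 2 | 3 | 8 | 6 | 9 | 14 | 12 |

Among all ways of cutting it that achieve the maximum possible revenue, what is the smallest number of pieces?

Consider every possible first cut. r[k] is the best of p[i]+r[k−i] over all sellable i≤k.
r[1] = 2
r[2] = max(2+2, 3+0) = 4
r[3] = max(2+4, 3+2, 8+0) = 8
r[4] = max(2+8, 3+4, 8+2, 6+0) = 10
r[5] = max(2+10, 3+8, 8+4, 6+2, 9+0) = 12
r[6] = max(2+12, 3+10, 8+8, 6+4, 9+2, 14+0) = 16
r[7] = max(2+16, 3+12, 8+10, …, 14+2, 12+0) = 18
Maximum revenue is $18.
Now minimize piece count subject to staying optimal: for each k, pieces[k] = 1 + min over i with p[i]+r[k−i]=r[k] of pieces[k−i].
pieces[4] = 2
pieces[5] = 3
pieces[6] = 2
pieces[7] = 3

3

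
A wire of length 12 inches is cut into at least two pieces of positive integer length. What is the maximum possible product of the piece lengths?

81

Fill m[k] for k=2..12: at each k try every first piece i and multiply by the better of (k−i) uncut or m[k−i].
m[2] = 1·max(1,0) = 1·1 = 1
m[3] = 1·max(2,1) = 1·2 = 2
m[4] = 2·max(2,1) = 2·2 = 4
m[5] = 2·max(3,2) = 2·3 = 6
m[6] = 3·max(3,2) = 3·3 = 9
m[7] = 2·max(5,6) = 2·6 = 12
m[8] = 2·max(6,9) = 2·9 = 18
m[9] = 3·max(6,9) = 3·9 = 27
m[10] = 2·max(8,18) = 2·18 = 36
m[11] = 2·max(9,27) = 2·27 = 54
m[12] = 3·max(9,27) = 3·27 = 81
One optimal split: 3 + 3 + 3 + 3; product 3·3·3·3 = 81.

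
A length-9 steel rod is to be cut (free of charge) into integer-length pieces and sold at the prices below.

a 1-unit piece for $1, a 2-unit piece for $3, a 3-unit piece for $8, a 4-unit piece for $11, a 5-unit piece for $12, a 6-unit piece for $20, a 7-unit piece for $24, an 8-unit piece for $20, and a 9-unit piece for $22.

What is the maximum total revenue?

Let v[k] be the best obtainable value from length k. For each k, try every first piece i and keep the best of price[i] + v[k−i].
v[1] = 1
v[2] = 3
v[3] = 8
v[4] = 11
v[5] = 12  (first piece 1, then v[4]=11)
v[6] = 20
v[7] = 24
v[8] = 25  (first piece 1, then v[7]=24)
v[9] = 28  (first piece 3, then v[6]=20)
One optimal cutting: 6 + 3 → $20 + $8 = $28.

28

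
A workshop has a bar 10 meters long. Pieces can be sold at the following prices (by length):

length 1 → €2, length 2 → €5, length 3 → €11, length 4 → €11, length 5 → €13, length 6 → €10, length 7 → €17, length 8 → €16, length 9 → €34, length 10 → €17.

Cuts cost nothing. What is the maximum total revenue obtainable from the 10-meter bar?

Consider every possible first cut. r[k] is the best of p[i]+r[k−i] over all sellable i≤k.
r[1] = 2
r[2] = max(2+2, 5+0) = 5
r[3] = max(2+5, 5+2, 11+0) = 11
r[4] = max(2+11, 5+5, 11+2, 11+0) = 13
r[5] = max(2+13, 5+11, 11+5, 11+2, 13+0) = 16
r[6] = max(2+16, 5+13, 11+11, 11+5, 13+2, 10+0) = 22
r[7] = max(2+22, 5+16, 11+13, …, 10+2, 17+0) = 24
r[8] = max(2+24, 5+22, 11+16, …, 17+2, 16+0) = 27
r[9] = max(2+27, 5+24, 11+22, …, 16+2, 34+0) = 34
r[10] = max(2+34, 5+27, 11+24, …, 34+2, 17+0) = 36
One optimal cutting: 9 + 1 → €34 + €2 = €36.

36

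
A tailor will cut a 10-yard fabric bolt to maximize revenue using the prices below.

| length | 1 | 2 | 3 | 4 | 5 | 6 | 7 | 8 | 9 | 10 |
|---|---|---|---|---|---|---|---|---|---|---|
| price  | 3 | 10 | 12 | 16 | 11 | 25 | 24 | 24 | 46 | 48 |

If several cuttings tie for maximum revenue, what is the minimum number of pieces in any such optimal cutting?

Build r[k] bottom-up: r[k] = max over allowed piece i of (p[i] + r[k−i]).
r[1] = 3
r[2] = max(3+3, 10+0) = 10
r[3] = max(3+10, 10+3, 12+0) = 13
r[4] = max(3+13, 10+10, 12+3, 16+0) = 20
r[5] = max(3+20, 10+13, 12+10, 16+3, 11+0) = 23
r[6] = max(3+23, 10+20, 12+13, 16+10, 11+3, 25+0) = 30
r[7] = max(3+30, 10+23, 12+20, …, 25+3, 24+0) = 33
r[8] = max(3+33, 10+30, 12+23, …, 24+3, 24+0) = 40
r[9] = max(3+40, 10+33, 12+30, …, 24+3, 46+0) = 46
r[10] = max(3+46, 10+40, 12+33, …, 46+3, 48+0) = 50
Maximum revenue is $50.
Now minimize piece count subject to staying optimal: for each k, pieces[k] = 1 + min over i with p[i]+r[k−i]=r[k] of pieces[k−i].
pieces[7] = 4
pieces[8] = 4
pieces[9] = 1
pieces[10] = 5

5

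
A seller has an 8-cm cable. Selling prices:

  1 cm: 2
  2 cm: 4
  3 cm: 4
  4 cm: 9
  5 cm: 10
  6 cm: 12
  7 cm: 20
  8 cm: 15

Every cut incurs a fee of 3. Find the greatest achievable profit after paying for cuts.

Let net[k] be the best obtainable value from length k. For each k, try every first piece i and keep the best of price[i] + net[k−i] minus the 3 cut fee when i<k.
net[1] = 2
net[2] = max(2+2-3, 4+0) = 4
net[3] = max(2+4-3, 4+2-3, 4+0) = 4
net[4] = max(2+4-3, 4+4-3, 4+2-3, 9+0) = 9
net[5] = max(2+9-3, 4+4-3, 4+4-3, 9+2-3, 10+0) = 10
net[6] = max(2+10-3, 4+9-3, 4+4-3, 9+4-3, 10+2-3, 12+0) = 12
net[7] = max(2+12-3, 4+10-3, 4+9-3, …, 12+2-3, 20+0) = 20
net[8] = max(2+20-3, 4+12-3, 4+10-3, …, 20+2-3, 15+0) = 19
One optimal plan: pieces 7 + 1 (1 cut) → 22 − 3 = 19.

19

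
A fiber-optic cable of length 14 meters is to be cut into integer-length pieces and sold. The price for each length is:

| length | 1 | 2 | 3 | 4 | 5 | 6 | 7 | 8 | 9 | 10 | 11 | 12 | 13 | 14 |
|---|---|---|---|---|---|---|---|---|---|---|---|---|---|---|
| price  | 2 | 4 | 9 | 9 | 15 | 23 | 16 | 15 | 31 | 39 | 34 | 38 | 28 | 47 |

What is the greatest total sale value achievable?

50

Build R[k] bottom-up: R[k] = max over allowed piece i of (p[i] + R[k−i]).
R[1] = 2
R[2] = max(2+2, 4+0) = 4
R[3] = max(2+4, 4+2, 9+0) = 9
R[4] = max(2+9, 4+4, 9+2, 9+0) = 11
R[5] = max(2+11, 4+9, 9+4, 9+2, 15+0) = 15
R[6] = max(2+15, 4+11, 9+9, 9+4, 15+2, 23+0) = 23
R[7] = max(2+23, 4+15, 9+11, …, 23+2, 16+0) = 25
R[8] = max(2+25, 4+23, 9+15, …, 16+2, 15+0) = 27
R[9] = max(2+27, 4+25, 9+23, …, 15+2, 31+0) = 32
R[10] = max(2+32, 4+27, 9+25, …, 31+2, 39+0) = 39
R[11] = max(2+39, 4+32, 9+27, …, 39+2, 34+0) = 41
R[12] = max(2+41, 4+39, 9+32, …, 34+2, 38+0) = 46
R[13] = max(2+46, 4+41, 9+39, …, 38+2, 28+0) = 48
R[14] = max(2+48, 4+46, 9+41, …, 28+2, 47+0) = 50
One optimal cutting: 6 + 6 + 1 + 1 → $23 + $23 + $2 + $2 = $50.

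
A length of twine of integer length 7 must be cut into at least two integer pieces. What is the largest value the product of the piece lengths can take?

Fill m[k] for k=2..7: at each k try every first piece i and multiply by the better of (k−i) uncut or m[k−i].
m[2] = 1*max(1,0) = 1*1 = 1
m[3] = 1*max(2,1) = 1*2 = 2
m[4] = 2*max(2,1) = 2*2 = 4
m[5] = 2*max(3,2) = 2*3 = 6
m[6] = 3*max(3,2) = 3*3 = 9
m[7] = 2*max(5,6) = 2*6 = 12
One optimal split: 3 + 2 + 2; product 3*2*2 = 12.

12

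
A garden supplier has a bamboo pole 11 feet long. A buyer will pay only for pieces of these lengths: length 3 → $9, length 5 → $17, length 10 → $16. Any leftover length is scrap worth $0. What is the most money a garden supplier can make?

35

Let r[k] be the best obtainable value from length k. For each k, try every first piece i and keep the best of price[i] + r[k−i].
r[1] = 0
r[2] = 0
r[3] = 9
r[4] = 9
r[5] = max(9+0, 17+0) = 17
r[6] = max(9+9, 17+0) = 18
r[7] = max(9+9, 17+0) = 18
r[8] = max(9+17, 17+9) = 26
r[9] = max(9+18, 17+9) = 27
r[10] = max(9+18, 17+17, 16+0) = 34
r[11] = max(9+26, 17+18, 16+0) = 35
One optimal cutting: 5 + 3 + 3 → $35.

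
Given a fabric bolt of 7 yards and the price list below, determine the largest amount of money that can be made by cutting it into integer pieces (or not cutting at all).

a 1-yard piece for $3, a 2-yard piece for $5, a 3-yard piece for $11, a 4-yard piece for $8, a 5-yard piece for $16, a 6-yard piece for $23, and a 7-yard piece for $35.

Let R[k] be the best obtainable value from length k. For each k, try every first piece i and keep the best of price[i] + R[k−i].
R[1] = 3
R[2] = 6  (first piece 1, then R[1]=3)
R[3] = 11
R[4] = 14  (first piece 1, then R[3]=11)
R[5] = 17  (first piece 1, then R[4]=14)
R[6] = 23
R[7] = 35
Best is to sell the whole 7-yard piece uncut for $35.

35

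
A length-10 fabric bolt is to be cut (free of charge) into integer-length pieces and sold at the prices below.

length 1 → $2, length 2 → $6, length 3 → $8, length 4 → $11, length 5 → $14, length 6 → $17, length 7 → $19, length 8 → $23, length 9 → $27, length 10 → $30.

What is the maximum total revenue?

Let r[k] be the best obtainable value from length k. For each k, try every first piece i and keep the best of price[i] + r[k−i].
r[1] = 2
r[2] = max(2+2, 6+0) = 6
r[3] = max(2+6, 6+2, 8+0) = 8
r[4] = max(2+8, 6+6, 8+2, 11+0) = 12
r[5] = max(2+12, 6+8, 8+6, 11+2, 14+0) = 14
r[6] = max(2+14, 6+12, 8+8, 11+6, 14+2, 17+0) = 18
r[7] = max(2+18, 6+14, 8+12, …, 17+2, 19+0) = 20
r[8] = max(2+20, 6+18, 8+14, …, 19+2, 23+0) = 24
r[9] = max(2+24, 6+20, 8+18, …, 23+2, 27+0) = 27
r[10] = max(2+27, 6+24, 8+20, …, 27+2, 30+0) = 30
One optimal cutting: 2 + 2 + 2 + 2 + 2 → $6 + $6 + $6 + $6 + $6 = $30.

30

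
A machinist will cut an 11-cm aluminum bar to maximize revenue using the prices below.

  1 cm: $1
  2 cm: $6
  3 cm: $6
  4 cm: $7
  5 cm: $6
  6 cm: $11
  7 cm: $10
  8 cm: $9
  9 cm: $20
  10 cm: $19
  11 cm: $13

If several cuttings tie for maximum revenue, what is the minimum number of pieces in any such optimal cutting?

6

Build r[k] bottom-up: r[k] = max over allowed piece i of (p[i] + r[k−i]).
r[1] = 1
r[2] = max(1+1, 6+0) = 6
r[3] = max(1+6, 6+1, 6+0) = 7
r[4] = max(1+7, 6+6, 6+1, 7+0) = 12
r[5] = max(1+12, 6+7, 6+6, 7+1, 6+0) = 13
r[6] = max(1+13, 6+12, 6+7, 7+6, 6+1, 11+0) = 18
r[7] = max(1+18, 6+13, 6+12, …, 11+1, 10+0) = 19
r[8] = max(1+19, 6+18, 6+13, …, 10+1, 9+0) = 24
r[9] = max(1+24, 6+19, 6+18, …, 9+1, 20+0) = 25
r[10] = max(1+25, 6+24, 6+19, …, 20+1, 19+0) = 30
r[11] = max(1+30, 6+25, 6+24, …, 19+1, 13+0) = 31
Maximum revenue is $31.
Now minimize piece count subject to staying optimal: for each k, pieces[k] = 1 + min over i with p[i]+r[k−i]=r[k] of pieces[k−i].
pieces[8] = 4
pieces[9] = 5
pieces[10] = 5
pieces[11] = 6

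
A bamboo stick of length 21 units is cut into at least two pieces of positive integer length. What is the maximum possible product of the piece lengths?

Define g[k] = max over 1≤i<k of i · max(k−i, g[k−i]); the inner max lets the remainder stay uncut if that's better.
g[2] = 1*max(1,0) = 1*1 = 1
g[3] = 1*max(2,1) = 1*2 = 2
g[4] = 2*max(2,1) = 2*2 = 4
g[5] = 2*max(3,2) = 2*3 = 6
g[6] = 3*max(3,2) = 3*3 = 9
g[7] = 2*max(5,6) = 2*6 = 12
g[8] = 2*max(6,9) = 2*9 = 18
g[9] = 3*max(6,9) = 3*9 = 27
g[10] = 2*max(8,18) = 2*18 = 36
g[11] = 2*max(9,27) = 2*27 = 54
g[12] = 3*max(9,27) = 3*27 = 81
g[13] = 2*max(11,54) = 2*54 = 108
g[14] = 2*max(12,81) = 2*81 = 162
g[15] = 3*max(12,81) = 3*81 = 243
g[16] = 2*max(14,162) = 2*162 = 324
g[17] = 2*max(15,243) = 2*243 = 486
g[18] = 3*max(15,243) = 3*243 = 729
g[19] = 2*max(17,486) = 2*486 = 972
g[20] = 2*max(18,729) = 2*729 = 1458
g[21] = 3*max(18,729) = 3*729 = 2187
One optimal split: 3 + 3 + 3 + 3 + 3 + 3 + 3; product 3*3*3*3*3*3*3 = 2187.

2187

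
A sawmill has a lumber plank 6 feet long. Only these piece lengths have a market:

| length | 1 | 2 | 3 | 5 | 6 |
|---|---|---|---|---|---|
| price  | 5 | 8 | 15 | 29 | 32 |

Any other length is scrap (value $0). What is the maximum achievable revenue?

Build best[k] bottom-up: best[k] = max over allowed piece i of (p[i] + best[k−i]).
best[1] = 5
best[2] = max(5+5, 8+0) = 10
best[3] = max(5+10, 8+5, 15+0) = 15
best[4] = max(5+15, 8+10, 15+5) = 20
best[5] = max(5+20, 8+15, 15+10, 29+0) = 29
best[6] = max(5+29, 8+20, 15+15, 29+5, 32+0) = 34
One optimal cutting: 5 + 1 → $34.

34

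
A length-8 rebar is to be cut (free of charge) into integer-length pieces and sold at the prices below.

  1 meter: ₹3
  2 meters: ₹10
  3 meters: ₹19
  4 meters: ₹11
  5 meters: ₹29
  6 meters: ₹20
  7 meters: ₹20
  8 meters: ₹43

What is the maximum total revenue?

Consider every possible first cut. best[k] is the best of p[i]+best[k−i] over all sellable i≤k.
best[1] = 3
best[2] = 10
best[3] = 19
best[4] = 22  (first piece 1, then best[3]=19)
best[5] = 29  (first piece 2, then best[3]=19)
best[6] = 38  (first piece 3, then best[3]=19)
best[7] = 41  (first piece 1, then best[6]=38)
best[8] = 48  (first piece 2, then best[6]=38)
One optimal cutting: 3 + 3 + 2 → ₹19 + ₹19 + ₹10 = ₹48.

48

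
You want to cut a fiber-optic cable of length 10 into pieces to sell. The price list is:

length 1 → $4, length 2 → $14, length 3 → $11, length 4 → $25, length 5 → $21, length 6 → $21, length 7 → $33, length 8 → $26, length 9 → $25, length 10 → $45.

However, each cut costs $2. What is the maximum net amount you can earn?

62

Let v[k] be the best obtainable value from length k. For each k, try every first piece i and keep the best of price[i] + v[k−i] minus the 2 cut fee when i<k.
v[1] = 4
v[2] = max(4+4-2, 14+0) = 14
v[3] = max(4+14-2, 14+4-2, 11+0) = 16
v[4] = max(4+16-2, 14+14-2, 11+4-2, 25+0) = 26
v[5] = max(4+26-2, 14+16-2, 11+14-2, 25+4-2, 21+0) = 28
v[6] = max(4+28-2, 14+26-2, 11+16-2, 25+14-2, 21+4-2, 21+0) = 38
v[7] = max(4+38-2, 14+28-2, 11+26-2, …, 21+4-2, 33+0) = 40
v[8] = max(4+40-2, 14+38-2, 11+28-2, …, 33+4-2, 26+0) = 50
v[9] = max(4+50-2, 14+40-2, 11+38-2, …, 26+4-2, 25+0) = 52
v[10] = max(4+52-2, 14+50-2, 11+40-2, …, 25+4-2, 45+0) = 62
One optimal plan: pieces 2 + 2 + 2 + 2 + 2 (4 cuts) → $70 − $8 = $62.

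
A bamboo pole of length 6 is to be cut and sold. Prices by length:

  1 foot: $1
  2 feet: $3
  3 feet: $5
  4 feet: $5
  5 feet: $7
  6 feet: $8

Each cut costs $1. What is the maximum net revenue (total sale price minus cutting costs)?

Let net[k] be the best obtainable value from length k. For each k, try every first piece i and keep the best of price[i] + net[k−i] minus the 1 cut fee when i<k.
net[1] = 1
net[2] = 3
net[3] = 5
net[4] = 5  (first piece 1, then net[3]=5)
net[5] = 7  (first piece 2, then net[3]=5)
net[6] = 9  (first piece 3, then net[3]=5)
One optimal plan: pieces 3 + 3 (1 cut) → $10 − $1 = $9.

9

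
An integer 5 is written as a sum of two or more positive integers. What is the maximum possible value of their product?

6

Let f[k] be the best product for length k (with at least one cut). For each first piece i, the rest contributes max(k−i, f[k−i]).
f[2] = 1×max(1,0) = 1×1 = 1
f[3] = 1×max(2,1) = 1×2 = 2
f[4] = 2×max(2,1) = 2×2 = 4
f[5] = 2×max(3,2) = 2×3 = 6
One optimal split: 3 + 2; product 3×2 = 6.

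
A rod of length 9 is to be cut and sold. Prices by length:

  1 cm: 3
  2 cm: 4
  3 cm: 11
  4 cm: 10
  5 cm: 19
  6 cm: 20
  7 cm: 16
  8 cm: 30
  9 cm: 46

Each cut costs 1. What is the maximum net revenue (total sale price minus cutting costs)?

46

Build net[k] bottom-up: net[k] = max over allowed piece i of (p[i] + net[k−i]) − 1 per cut.
net[1] = 3
net[2] = 5  (first piece 1, then net[1]=3)
net[3] = 11
net[4] = 13  (first piece 1, then net[3]=11)
net[5] = 19
net[6] = 21  (first piece 1, then net[5]=19)
net[7] = 23  (first piece 1, then net[6]=21)
net[8] = 30
net[9] = 46
Best is to make no cuts and sell whole for 46.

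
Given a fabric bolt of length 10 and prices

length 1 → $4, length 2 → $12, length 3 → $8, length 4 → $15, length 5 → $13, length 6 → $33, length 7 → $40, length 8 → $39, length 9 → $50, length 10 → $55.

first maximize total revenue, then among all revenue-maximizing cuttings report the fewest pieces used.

Build r[k] bottom-up: r[k] = max over allowed piece i of (p[i] + r[k−i]).
r[1] = 4
r[2] = max(4+4, 12+0) = 12
r[3] = max(4+12, 12+4, 8+0) = 16
r[4] = max(4+16, 12+12, 8+4, 15+0) = 24
r[5] = max(4+24, 12+16, 8+12, 15+4, 13+0) = 28
r[6] = max(4+28, 12+24, 8+16, 15+12, 13+4, 33+0) = 36
r[7] = max(4+36, 12+28, 8+24, …, 33+4, 40+0) = 40
r[8] = max(4+40, 12+36, 8+28, …, 40+4, 39+0) = 48
r[9] = max(4+48, 12+40, 8+36, …, 39+4, 50+0) = 52
r[10] = max(4+52, 12+48, 8+40, …, 50+4, 55+0) = 60
Maximum revenue is $60.
Now minimize piece count subject to staying optimal: for each k, pieces[k] = 1 + min over i with p[i]+r[k−i]=r[k] of pieces[k−i].
pieces[7] = 1
pieces[8] = 4
pieces[9] = 2
pieces[10] = 5

5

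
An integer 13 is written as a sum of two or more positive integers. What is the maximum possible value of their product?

Fill g[k] for k=2..13: at each k try every first piece i and multiply by the better of (k−i) uncut or g[k−i].
g[2] = 1×max(1,0) = 1×1 = 1
g[3] = max(1×2, 2×1) = 2
g[4] = max(1×3, 2×2, 3×1) = 4
g[5] = max(1×4, 2×3, 3×2, 4×1) = 6
g[6] = max(1×6, 2×4, 3×3, 4×2, 5×1) = 9
g[7] = max(1×9, 2×6, 3×4, 4×3, 5×2, 6×1) = 12
g[8] = max(1×12, 2×9, 3×6, …, 6×2, 7×1) = 18
g[9] = max(1×18, 2×12, 3×9, …, 7×2, 8×1) = 27
g[10] = max(1×27, 2×18, 3×12, …, 8×2, 9×1) = 36
g[11] = max(1×36, 2×27, 3×18, …, 9×2, 10×1) = 54
g[12] = max(1×54, 2×36, 3×27, …, 10×2, 11×1) = 81
g[13] = max(1×81, 2×54, 3×36, …, 11×2, 12×1) = 108
One optimal split: 3 + 3 + 3 + 2 + 2; product 3×3×3×2×2 = 108.

108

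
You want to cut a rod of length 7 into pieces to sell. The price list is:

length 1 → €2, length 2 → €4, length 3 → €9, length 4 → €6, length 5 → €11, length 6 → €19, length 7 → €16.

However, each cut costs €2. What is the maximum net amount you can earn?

Consider every possible first cut. r[k] is the best of p[i]+r[k−i] over all sellable i≤k, charging 2 whenever i<k.
r[1] = 2
r[2] = max(2+2-2, 4+0) = 4
r[3] = max(2+4-2, 4+2-2, 9+0) = 9
r[4] = max(2+9-2, 4+4-2, 9+2-2, 6+0) = 9
r[5] = max(2+9-2, 4+9-2, 9+4-2, 6+2-2, 11+0) = 11
r[6] = max(2+11-2, 4+9-2, 9+9-2, 6+4-2, 11+2-2, 19+0) = 19
r[7] = max(2+19-2, 4+11-2, 9+9-2, …, 19+2-2, 16+0) = 19
One optimal plan: pieces 6 + 1 (1 cut) → €21 − €2 = €19.

19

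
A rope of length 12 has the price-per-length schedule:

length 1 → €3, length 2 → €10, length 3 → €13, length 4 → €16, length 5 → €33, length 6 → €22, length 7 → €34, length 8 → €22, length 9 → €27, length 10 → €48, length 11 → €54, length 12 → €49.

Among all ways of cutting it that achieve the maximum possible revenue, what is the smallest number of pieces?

3

Consider every possible first cut. r[k] is the best of p[i]+r[k−i] over all sellable i≤k.
r[1] = 3
r[2] = 10
r[3] = 13  (first piece 1, then r[2]=10)
r[4] = 20  (first piece 2, then r[2]=10)
r[5] = 33
r[6] = 36  (first piece 1, then r[5]=33)
r[7] = 43  (first piece 2, then r[5]=33)
r[8] = 46  (first piece 1, then r[7]=43)
r[9] = 53  (first piece 2, then r[7]=43)
r[10] = 66  (first piece 5, then r[5]=33)
r[11] = 69  (first piece 1, then r[10]=66)
r[12] = 76  (first piece 2, then r[10]=66)
Maximum revenue is €76.
Now minimize piece count subject to staying optimal: for each k, pieces[k] = 1 + min over i with p[i]+r[k−i]=r[k] of pieces[k−i].
pieces[9] = 3
pieces[10] = 2
pieces[11] = 3
pieces[12] = 3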